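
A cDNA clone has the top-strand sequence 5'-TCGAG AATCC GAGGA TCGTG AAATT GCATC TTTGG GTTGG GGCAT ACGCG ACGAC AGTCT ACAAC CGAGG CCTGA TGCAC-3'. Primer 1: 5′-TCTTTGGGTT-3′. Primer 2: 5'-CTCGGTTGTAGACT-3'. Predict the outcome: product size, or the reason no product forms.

Primer 1 (TCTTTGGGTT) matches the top strand at positions 29–38; it acts as a forward primer.
Primer 2's reverse complement is AGTCTACAACCGAG, matching the top strand at positions 56–69; it acts as a reverse primer.
The 3' ends face each other across positions 29–69, giving a 41 bp product.

Yes — a 41 bp product.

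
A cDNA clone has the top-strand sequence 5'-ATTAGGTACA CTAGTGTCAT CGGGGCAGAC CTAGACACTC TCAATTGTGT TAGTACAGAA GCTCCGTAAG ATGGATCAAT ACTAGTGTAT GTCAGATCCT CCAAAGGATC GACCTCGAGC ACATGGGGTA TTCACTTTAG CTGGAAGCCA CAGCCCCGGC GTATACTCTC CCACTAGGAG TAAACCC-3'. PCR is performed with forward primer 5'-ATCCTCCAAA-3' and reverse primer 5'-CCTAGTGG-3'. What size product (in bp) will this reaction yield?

83 bp

The forward primer matches the template at positions 96–105.
Reverse complement of the reverse primer: CCACTAGG. This occurs on the top strand at positions 171–178.
The product runs from position 96 to position 178, so its length is 178 − 96 + 1 = 83 bp.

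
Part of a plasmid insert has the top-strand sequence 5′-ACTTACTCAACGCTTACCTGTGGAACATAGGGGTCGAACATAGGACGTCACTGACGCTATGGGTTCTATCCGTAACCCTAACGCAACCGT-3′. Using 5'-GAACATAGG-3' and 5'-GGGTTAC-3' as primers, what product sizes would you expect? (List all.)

The forward primer GAACATAGG matches the top strand at positions 23–31, 36–44.
The reverse primer's reverse complement is GTAACCC, matching at positions 72–78.
Each forward site pairs with the reverse site to give a product ending at position 78: sizes 56, 43 bp.

56 bp, 43 bp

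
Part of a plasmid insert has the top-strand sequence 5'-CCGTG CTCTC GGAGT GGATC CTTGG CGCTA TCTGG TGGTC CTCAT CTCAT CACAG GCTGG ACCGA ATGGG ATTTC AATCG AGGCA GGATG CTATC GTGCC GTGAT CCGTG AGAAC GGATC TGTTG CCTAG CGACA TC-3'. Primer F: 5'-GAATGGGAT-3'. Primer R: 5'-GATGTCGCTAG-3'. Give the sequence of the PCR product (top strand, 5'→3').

5'-GAATGGGATTTCAATCGAGGCAGGATGCTATCGTGCCGTGATCCGTGAGAACGGATCTGTTGCCTAGCGACATC-3'

Scanning the template, GAATGGGAT occurs at positions 64–72; this primer anneals to the bottom strand there with its 3' end pointing downstream.
Reverse complement of the reverse primer: CTAGCGACATC. This occurs on the top strand at positions 127–137.
The product is the template from position 64 through 137 (74 bp).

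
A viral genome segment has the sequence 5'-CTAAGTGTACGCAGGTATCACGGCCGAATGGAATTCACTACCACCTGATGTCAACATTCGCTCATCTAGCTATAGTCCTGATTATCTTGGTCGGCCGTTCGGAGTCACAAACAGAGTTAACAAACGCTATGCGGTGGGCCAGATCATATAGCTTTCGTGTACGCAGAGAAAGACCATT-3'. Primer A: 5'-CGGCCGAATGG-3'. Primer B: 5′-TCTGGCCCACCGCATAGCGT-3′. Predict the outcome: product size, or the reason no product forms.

Yes — a 123 bp product.

Primer A (CGGCCGAATGG) matches the top strand at positions 21–31; it acts as a forward primer.
Primer B's reverse complement is ACGCTATGCGGTGGGCCAGA, matching the top strand at positions 124–143; it acts as a reverse primer.
The 3' ends face each other across positions 21–143, giving a 123 bp product.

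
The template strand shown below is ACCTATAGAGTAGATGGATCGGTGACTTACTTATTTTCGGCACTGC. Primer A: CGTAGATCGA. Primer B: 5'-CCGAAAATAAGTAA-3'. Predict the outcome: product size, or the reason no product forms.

Primer A (CGTAGATCGA) does not match the top strand, and its reverse complement TCGATCTACG does not match either.
With no annealing site for primer A, no amplification occurs.

No product — primer A has no binding site in the template.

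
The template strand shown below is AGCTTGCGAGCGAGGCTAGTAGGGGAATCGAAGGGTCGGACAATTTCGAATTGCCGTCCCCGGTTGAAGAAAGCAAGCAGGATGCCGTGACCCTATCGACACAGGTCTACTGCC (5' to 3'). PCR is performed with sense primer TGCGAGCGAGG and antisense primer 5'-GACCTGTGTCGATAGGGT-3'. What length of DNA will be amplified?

Scanning the template, TGCGAGCGAGG occurs at positions 5–15; this primer anneals to the bottom strand there with its 3' end pointing downstream.
The reverse primer's reverse complement is ACCCTATCGACACAGGTC, which matches the template at positions 90–107.
The product runs from position 5 to position 107, so its length is 107 − 5 + 1 = 103 bp.

103 bp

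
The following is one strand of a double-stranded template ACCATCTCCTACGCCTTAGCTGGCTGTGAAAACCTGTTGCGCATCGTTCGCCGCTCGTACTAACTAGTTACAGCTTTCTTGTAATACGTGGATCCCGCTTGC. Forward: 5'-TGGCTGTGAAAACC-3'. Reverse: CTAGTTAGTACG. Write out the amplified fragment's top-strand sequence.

Scanning the template, TGGCTGTGAAAACC occurs at positions 21–34; this primer anneals to the bottom strand there with its 3' end pointing downstream.
Reverse complement of the reverse primer: CGTACTAACTAG. This occurs on the top strand at positions 56–67.
The product is the template from position 21 through 67 (47 bp).

5'-TGGCTGTGAAAACCTGTTGCGCATCGTTCGCCGCTCGTACTAACTAG-3'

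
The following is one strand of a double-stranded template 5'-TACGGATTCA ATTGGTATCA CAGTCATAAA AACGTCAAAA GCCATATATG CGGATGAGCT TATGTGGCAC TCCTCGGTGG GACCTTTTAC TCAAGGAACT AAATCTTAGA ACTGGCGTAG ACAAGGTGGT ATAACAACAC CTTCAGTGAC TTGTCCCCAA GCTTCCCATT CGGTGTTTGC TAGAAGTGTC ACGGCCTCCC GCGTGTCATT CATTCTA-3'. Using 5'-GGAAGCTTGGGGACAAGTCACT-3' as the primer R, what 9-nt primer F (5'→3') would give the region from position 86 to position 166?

The reverse primer's reverse complement AGTGACTTGTCCCCAAGCTTCC matches the template at positions 145–166; the product starts at position 86.
The forward primer is identical to the top strand over positions 86–94: TTTACTCAA.

5'-TTTACTCAA-3'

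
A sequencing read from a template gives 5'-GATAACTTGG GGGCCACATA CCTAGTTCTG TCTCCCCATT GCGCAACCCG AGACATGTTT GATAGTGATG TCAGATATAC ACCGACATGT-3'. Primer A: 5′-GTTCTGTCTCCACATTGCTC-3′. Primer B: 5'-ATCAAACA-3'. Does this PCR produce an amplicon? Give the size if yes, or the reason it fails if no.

No product — primer A has no binding site in the template.

Primer A (GTTCTGTCTCCACATTGCTC) does not match the top strand, and its reverse complement GAGCAATGTGGAGACAGAAC does not match either.
With no annealing site for primer A, no amplification occurs.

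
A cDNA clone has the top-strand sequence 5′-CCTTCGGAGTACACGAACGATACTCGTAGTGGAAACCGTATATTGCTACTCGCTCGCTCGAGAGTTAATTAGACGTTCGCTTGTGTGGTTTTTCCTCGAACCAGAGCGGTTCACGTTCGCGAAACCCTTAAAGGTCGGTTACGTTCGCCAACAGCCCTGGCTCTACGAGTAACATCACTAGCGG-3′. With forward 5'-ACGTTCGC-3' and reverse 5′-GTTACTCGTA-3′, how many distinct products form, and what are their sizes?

The forward primer ACGTTCGC matches the top strand at positions 73–80, 113–120, 141–148.
The reverse primer's reverse complement is TACGAGTAAC, matching at positions 164–173.
Each forward site pairs with the reverse site to give a product ending at position 173: sizes 101, 61, 33 bp.

Three products: 101 bp, 61 bp, 33 bp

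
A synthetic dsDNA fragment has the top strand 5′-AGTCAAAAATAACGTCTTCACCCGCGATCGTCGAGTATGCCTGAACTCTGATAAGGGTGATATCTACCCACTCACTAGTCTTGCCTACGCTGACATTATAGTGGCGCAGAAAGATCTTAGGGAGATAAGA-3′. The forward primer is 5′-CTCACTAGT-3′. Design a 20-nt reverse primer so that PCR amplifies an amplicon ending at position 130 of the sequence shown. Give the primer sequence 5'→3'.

5'-TCTTATCTCCCTAAGATCTT-3'

The forward primer binds at positions 71–79; the product's 3' end on the top strand is position 130.
The reverse primer anneals to the top strand over positions 111–130, i.e. to AAGATCTTAGGGAGATAAGA.
Its sequence written 5'→3' is the reverse complement: TCTTATCTCCCTAAGATCTT.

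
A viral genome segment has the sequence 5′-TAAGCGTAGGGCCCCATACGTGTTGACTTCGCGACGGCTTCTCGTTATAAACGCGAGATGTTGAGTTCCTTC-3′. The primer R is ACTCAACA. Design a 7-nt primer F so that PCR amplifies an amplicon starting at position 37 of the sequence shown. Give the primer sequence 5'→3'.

5'-GCTTCTC-3'

The reverse primer's reverse complement TGTTGAGT matches the template at positions 59–66; the product starts at position 37.
The forward primer is identical to the top strand over positions 37–43: GCTTCTC.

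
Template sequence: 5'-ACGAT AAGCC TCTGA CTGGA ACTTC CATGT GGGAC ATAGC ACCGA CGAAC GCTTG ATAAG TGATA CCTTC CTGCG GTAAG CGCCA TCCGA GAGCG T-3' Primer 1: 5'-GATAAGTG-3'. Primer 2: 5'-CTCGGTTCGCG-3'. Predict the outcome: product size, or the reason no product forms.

Primer 2 (CTCGGTTCGCG) does not match the top strand, and its reverse complement CGCGAACCGAG does not match either.
With no annealing site for primer 2, no amplification occurs.

No product — primer 2 has no binding site in the template.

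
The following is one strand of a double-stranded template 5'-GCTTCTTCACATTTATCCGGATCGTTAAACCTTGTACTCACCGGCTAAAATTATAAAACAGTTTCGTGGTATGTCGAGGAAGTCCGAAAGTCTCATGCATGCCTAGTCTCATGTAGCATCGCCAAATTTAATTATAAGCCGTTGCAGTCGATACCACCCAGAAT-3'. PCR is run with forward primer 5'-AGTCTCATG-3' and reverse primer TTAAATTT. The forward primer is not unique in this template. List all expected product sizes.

43 bp, 27 bp

The forward primer AGTCTCATG matches the top strand at positions 89–97, 105–113.
The reverse primer's reverse complement is AAATTTAA, matching at positions 124–131.
Each forward site pairs with the reverse site to give a product ending at position 131: sizes 43, 27 bp.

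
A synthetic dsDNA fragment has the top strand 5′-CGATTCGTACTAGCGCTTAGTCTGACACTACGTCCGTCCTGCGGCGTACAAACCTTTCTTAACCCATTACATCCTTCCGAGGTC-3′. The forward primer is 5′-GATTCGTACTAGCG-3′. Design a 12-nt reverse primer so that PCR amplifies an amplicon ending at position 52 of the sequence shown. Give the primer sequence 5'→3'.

5'-TTTGTACGCCGC-3'

The forward primer binds at positions 2–15; the product's 3' end on the top strand is position 52.
The reverse primer anneals to the top strand over positions 41–52, i.e. to GCGGCGTACAAA.
Its sequence written 5'→3' is the reverse complement: TTTGTACGCCGC.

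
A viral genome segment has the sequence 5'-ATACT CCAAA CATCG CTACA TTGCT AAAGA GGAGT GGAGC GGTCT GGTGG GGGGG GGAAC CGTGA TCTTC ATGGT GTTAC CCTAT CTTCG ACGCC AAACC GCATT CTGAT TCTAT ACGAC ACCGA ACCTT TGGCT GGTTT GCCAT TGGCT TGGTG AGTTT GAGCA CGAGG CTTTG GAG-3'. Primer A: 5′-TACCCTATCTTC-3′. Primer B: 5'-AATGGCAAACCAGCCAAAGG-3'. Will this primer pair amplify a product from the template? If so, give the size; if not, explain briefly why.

Primer A (TACCCTATCTTC) matches the top strand at positions 78–89; it acts as a forward primer.
Primer B's reverse complement is CCTTTGGCTGGTTTGCCATT, matching the top strand at positions 127–146; it acts as a reverse primer.
The 3' ends face each other across positions 78–146, giving a 69 bp product.

Yes — a 69 bp product.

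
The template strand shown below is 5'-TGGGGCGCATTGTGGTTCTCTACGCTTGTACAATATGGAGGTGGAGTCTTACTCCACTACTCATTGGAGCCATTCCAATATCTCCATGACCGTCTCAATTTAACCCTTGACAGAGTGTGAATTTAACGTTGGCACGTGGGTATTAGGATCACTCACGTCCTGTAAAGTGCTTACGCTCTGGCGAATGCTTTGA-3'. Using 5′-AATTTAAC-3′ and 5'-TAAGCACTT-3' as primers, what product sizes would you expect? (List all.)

The forward primer AATTTAAC matches the top strand at positions 97–104, 120–127.
The reverse primer's reverse complement is AAGTGCTTA, matching at positions 165–173.
Each forward site pairs with the reverse site to give a product ending at position 173: sizes 77, 54 bp.

77 bp, 54 bp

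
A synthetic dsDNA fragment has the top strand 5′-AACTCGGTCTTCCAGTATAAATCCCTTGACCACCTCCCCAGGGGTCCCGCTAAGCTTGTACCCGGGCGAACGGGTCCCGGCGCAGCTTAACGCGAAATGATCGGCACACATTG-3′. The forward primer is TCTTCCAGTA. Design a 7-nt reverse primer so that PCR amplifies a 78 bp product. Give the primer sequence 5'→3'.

5'-CTGCGCC-3'

The forward primer binds at positions 8–17, so a 78 bp product ends at position 8 + 78 − 1 = 85.
The reverse primer anneals to the top strand over positions 79–85, i.e. to GGCGCAG.
Its sequence written 5'→3' is the reverse complement: CTGCGCC.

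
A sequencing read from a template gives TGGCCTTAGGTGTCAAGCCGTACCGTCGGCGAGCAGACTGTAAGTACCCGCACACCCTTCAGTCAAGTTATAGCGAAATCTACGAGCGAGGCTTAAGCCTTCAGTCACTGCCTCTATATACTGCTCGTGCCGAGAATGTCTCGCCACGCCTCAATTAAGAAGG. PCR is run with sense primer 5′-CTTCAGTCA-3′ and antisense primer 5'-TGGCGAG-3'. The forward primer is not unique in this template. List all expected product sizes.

The forward primer CTTCAGTCA matches the top strand at positions 57–65, 99–107.
The reverse primer's reverse complement is CTCGCCA, matching at positions 140–146.
Each forward site pairs with the reverse site to give a product ending at position 146: sizes 90, 48 bp.

90 bp, 48 bp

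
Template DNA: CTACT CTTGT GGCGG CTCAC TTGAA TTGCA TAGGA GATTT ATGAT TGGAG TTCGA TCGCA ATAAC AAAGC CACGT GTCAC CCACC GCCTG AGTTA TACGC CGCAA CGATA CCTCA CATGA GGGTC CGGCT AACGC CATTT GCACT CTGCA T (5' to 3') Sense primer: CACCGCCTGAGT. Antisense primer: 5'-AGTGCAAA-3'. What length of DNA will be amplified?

64 bp

The forward primer matches the template at positions 82–93.
The reverse primer's reverse complement is TTTGCACT, which matches the template at positions 138–145.
The product runs from position 82 to position 145, so its length is 145 − 82 + 1 = 64 bp.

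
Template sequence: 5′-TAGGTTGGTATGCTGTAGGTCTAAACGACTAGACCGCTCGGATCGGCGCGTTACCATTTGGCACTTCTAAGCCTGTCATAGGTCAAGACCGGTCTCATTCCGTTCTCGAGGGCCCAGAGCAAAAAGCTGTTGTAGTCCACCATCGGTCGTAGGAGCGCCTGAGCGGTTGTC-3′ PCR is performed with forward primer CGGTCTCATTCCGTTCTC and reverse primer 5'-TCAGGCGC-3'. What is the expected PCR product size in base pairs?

Forward primer CGGTCTCATTCCGTTCTC is found on the top strand at positions 90–107.
Taking the reverse complement of TCAGGCGC gives GCGCCTGA, found at positions 155–162 on the template; the primer anneals here to the top strand with its 3' end pointing upstream.
Amplicon spans positions 90–162: 73 bp.

73 bp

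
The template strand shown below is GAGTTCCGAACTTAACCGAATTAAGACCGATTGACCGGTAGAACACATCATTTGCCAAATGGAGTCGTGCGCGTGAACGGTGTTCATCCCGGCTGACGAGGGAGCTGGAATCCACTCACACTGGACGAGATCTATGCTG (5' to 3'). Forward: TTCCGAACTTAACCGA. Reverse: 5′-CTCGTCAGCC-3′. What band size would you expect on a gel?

Scanning the template, TTCCGAACTTAACCGA occurs at positions 4–19; this primer anneals to the bottom strand there with its 3' end pointing downstream.
The reverse primer's reverse complement is GGCTGACGAG, which matches the template at positions 91–100.
Product length = (reverse-primer end) − (forward-primer start) + 1 = 100 − 4 + 1 = 97 bp.

97 bp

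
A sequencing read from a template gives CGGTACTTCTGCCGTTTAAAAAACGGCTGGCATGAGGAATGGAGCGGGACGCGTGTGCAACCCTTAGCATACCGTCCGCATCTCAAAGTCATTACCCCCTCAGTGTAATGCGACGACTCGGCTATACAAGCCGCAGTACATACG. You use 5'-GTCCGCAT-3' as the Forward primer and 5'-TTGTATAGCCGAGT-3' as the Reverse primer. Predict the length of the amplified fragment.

56 bp

Scanning the template, GTCCGCAT occurs at positions 74–81; this primer anneals to the bottom strand there with its 3' end pointing downstream.
Taking the reverse complement of TTGTATAGCCGAGT gives ACTCGGCTATACAA, found at positions 116–129 on the template; the primer anneals here to the top strand with its 3' end pointing upstream.
The product runs from position 74 to position 129, so its length is 129 − 74 + 1 = 56 bp.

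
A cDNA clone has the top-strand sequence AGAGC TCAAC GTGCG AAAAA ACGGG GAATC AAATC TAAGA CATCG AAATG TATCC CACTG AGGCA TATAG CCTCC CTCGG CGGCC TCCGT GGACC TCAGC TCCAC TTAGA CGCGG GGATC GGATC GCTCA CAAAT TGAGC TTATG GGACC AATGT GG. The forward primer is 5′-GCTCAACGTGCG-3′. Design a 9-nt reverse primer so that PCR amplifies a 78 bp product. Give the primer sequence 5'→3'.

5'-GCCGAGGGA-3'

The forward primer binds at positions 4–15, so a 78 bp product ends at position 4 + 78 − 1 = 81.
The reverse primer anneals to the top strand over positions 73–81, i.e. to TCCCTCGGC.
Its sequence written 5'→3' is the reverse complement: GCCGAGGGA.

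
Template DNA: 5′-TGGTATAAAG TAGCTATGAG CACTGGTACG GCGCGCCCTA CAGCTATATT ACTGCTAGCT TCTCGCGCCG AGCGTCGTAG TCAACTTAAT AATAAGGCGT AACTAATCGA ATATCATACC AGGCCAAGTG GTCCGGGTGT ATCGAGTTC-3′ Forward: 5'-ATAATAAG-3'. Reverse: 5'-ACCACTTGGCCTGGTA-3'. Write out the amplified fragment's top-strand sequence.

5'-ATAATAAGGCGTAACTAATCGAATATCATACCAGGCCAAGTGGT-3'

Forward primer ATAATAAG is found on the top strand at positions 89–96.
Reverse complement of the reverse primer: TACCAGGCCAAGTGGT. This occurs on the top strand at positions 117–132.
The product is the template from position 89 through 132 (44 bp).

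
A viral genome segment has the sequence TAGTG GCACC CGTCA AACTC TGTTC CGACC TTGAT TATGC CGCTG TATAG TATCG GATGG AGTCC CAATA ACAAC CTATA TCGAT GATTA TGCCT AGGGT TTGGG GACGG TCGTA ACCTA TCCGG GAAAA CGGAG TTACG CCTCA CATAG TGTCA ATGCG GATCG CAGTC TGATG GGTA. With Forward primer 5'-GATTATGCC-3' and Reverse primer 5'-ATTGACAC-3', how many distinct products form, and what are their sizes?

Two products: 125 bp, 72 bp

The forward primer GATTATGCC matches the top strand at positions 33–41, 86–94.
The reverse primer's reverse complement is GTGTCAAT, matching at positions 150–157.
Each forward site pairs with the reverse site to give a product ending at position 157: sizes 125, 72 bp.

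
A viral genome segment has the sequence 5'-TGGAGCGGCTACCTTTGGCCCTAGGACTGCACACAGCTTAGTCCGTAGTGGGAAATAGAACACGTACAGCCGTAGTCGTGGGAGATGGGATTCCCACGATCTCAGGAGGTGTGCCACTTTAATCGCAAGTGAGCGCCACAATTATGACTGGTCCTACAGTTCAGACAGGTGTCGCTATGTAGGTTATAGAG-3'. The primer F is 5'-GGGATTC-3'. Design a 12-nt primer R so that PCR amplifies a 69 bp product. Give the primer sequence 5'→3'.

5'-AGGACCAGTCAT-3'

The forward primer binds at positions 87–93, so a 69 bp product ends at position 87 + 69 − 1 = 155.
The reverse primer anneals to the top strand over positions 144–155, i.e. to ATGACTGGTCCT.
Its sequence written 5'→3' is the reverse complement: AGGACCAGTCAT.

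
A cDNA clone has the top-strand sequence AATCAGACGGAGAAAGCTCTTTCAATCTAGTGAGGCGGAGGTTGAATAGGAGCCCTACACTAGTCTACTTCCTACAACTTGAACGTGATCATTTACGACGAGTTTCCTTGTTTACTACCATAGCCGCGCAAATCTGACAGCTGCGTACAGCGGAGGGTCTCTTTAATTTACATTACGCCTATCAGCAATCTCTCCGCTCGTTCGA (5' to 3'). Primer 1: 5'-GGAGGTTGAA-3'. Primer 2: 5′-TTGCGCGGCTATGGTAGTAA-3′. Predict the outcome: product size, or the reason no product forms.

Primer 1 (GGAGGTTGAA) matches the top strand at positions 37–46; it acts as a forward primer.
Primer 2's reverse complement is TTACTACCATAGCCGCGCAA, matching the top strand at positions 112–131; it acts as a reverse primer.
The 3' ends face each other across positions 37–131, giving a 95 bp product.

Yes — a 95 bp product.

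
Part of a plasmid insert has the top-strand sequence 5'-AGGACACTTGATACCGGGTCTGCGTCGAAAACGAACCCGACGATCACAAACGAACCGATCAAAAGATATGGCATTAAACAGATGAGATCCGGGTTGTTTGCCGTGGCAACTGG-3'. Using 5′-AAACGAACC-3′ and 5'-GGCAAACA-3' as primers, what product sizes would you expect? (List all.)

74 bp, 55 bp

The forward primer AAACGAACC matches the top strand at positions 29–37, 48–56.
The reverse primer's reverse complement is TGTTTGCC, matching at positions 95–102.
Each forward site pairs with the reverse site to give a product ending at position 102: sizes 74, 55 bp.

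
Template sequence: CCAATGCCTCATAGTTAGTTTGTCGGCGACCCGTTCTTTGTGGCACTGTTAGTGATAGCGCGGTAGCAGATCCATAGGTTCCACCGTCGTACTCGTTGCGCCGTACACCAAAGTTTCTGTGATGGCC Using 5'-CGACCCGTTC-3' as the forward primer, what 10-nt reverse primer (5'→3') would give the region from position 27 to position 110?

The product's 3' end on the top strand is position 110.
The reverse primer anneals to the top strand over positions 101–110, i.e. to CCGTACACCA.
Its sequence written 5'→3' is the reverse complement: TGGTGTACGG.

5'-TGGTGTACGG-3'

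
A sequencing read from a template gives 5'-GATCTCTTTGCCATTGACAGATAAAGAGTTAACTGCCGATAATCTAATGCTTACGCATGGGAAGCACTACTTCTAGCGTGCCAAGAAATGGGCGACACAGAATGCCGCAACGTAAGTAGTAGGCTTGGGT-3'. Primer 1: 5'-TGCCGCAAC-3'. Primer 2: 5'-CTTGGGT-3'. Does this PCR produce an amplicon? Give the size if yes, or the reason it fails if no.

No product — both primers anneal to the same strand and extend in the same direction.

Primer 1 (TGCCGCAAC) matches the top strand at positions 103–111 (3' end points downstream).
Primer 2 (CTTGGGT) also matches the top strand directly, at positions 124–130 — its reverse complement ACCCAAG is not present.
Both primers anneal to the bottom strand with 3' ends pointing the same way, so neither can prime synthesis back toward the other.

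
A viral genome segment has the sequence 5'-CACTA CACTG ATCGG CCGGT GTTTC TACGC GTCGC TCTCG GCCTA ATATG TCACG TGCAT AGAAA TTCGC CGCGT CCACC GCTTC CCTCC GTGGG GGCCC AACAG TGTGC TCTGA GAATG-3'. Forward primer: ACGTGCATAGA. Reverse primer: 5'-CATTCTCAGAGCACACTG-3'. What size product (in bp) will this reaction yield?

68 bp

Forward primer ACGTGCATAGA is found on the top strand at positions 53–63.
The reverse primer's reverse complement is CAGTGTGCTCTGAGAATG, which matches the template at positions 103–120.
Product length = (reverse-primer end) − (forward-primer start) + 1 = 120 − 53 + 1 = 68 bp.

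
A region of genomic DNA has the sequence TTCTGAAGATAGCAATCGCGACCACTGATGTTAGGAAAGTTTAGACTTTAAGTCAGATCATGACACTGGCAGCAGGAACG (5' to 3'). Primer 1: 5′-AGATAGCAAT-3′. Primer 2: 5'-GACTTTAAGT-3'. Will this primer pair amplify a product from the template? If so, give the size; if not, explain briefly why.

Primer 1 (AGATAGCAAT) matches the top strand at positions 7–16 (3' end points downstream).
Primer 2 (GACTTTAAGT) also matches the top strand directly, at positions 44–53 — its reverse complement ACTTAAAGTC is not present.
Both primers anneal to the bottom strand with 3' ends pointing the same way, so neither can prime synthesis back toward the other.

No product — both primers anneal to the same strand and extend in the same direction.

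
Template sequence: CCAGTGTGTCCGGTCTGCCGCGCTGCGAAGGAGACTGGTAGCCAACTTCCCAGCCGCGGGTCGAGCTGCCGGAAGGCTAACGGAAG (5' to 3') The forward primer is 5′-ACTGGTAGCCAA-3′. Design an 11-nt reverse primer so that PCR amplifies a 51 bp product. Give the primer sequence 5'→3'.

The forward primer binds at positions 34–45, so a 51 bp product ends at position 34 + 51 − 1 = 84.
The reverse primer anneals to the top strand over positions 74–84, i.e. to AGGCTAACGGA.
Its sequence written 5'→3' is the reverse complement: TCCGTTAGCCT.

5'-TCCGTTAGCCT-3'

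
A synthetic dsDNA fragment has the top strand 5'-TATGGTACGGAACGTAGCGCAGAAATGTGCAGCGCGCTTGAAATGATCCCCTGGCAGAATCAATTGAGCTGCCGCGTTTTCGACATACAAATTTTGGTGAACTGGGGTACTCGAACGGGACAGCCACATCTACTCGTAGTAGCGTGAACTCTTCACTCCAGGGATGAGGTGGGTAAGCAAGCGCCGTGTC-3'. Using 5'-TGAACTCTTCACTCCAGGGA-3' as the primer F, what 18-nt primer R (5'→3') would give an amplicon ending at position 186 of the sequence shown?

The forward primer binds at positions 145–164; the product's 3' end on the top strand is position 186.
The reverse primer anneals to the top strand over positions 169–186, i.e. to GTGGGTAAGCAAGCGCCG.
Its sequence written 5'→3' is the reverse complement: CGGCGCTTGCTTACCCAC.

5'-CGGCGCTTGCTTACCCAC-3'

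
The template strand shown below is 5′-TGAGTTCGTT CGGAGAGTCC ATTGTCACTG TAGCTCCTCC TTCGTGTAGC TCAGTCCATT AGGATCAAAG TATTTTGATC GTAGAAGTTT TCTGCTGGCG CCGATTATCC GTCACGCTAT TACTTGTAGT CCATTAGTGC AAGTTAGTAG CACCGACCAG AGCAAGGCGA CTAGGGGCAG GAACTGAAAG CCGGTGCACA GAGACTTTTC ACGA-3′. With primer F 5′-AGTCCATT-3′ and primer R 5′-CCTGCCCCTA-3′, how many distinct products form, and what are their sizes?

Three products: 166 bp, 129 bp, 54 bp

The forward primer AGTCCATT matches the top strand at positions 16–23, 53–60, 128–135.
The reverse primer's reverse complement is TAGGGGCAGG, matching at positions 172–181.
Each forward site pairs with the reverse site to give a product ending at position 181: sizes 166, 129, 54 bp.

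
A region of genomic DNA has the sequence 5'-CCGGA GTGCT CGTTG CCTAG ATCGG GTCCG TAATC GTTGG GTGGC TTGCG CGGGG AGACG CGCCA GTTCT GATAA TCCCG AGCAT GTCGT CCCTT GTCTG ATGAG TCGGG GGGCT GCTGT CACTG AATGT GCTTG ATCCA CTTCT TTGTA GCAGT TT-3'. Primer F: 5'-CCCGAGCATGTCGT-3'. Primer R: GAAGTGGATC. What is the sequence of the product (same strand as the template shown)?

5'-CCCGAGCATGTCGTCCCTTGTCTGATGAGTCGGGGGGCTGCTGTCACTGAATGTGCTTGATCCACTTC-3'

Forward primer CCCGAGCATGTCGT is found on the top strand at positions 77–90.
The reverse primer's reverse complement is GATCCACTTC, which matches the template at positions 135–144.
The product is the template from position 77 through 144 (68 bp).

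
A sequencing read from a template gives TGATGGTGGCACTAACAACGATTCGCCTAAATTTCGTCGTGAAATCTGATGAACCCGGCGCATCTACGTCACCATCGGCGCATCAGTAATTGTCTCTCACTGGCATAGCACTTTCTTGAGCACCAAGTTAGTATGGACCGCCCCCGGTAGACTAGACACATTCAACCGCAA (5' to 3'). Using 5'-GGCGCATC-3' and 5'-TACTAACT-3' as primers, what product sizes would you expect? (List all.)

77 bp, 57 bp

The forward primer GGCGCATC matches the top strand at positions 57–64, 77–84.
The reverse primer's reverse complement is AGTTAGTA, matching at positions 126–133.
Each forward site pairs with the reverse site to give a product ending at position 133: sizes 77, 57 bp.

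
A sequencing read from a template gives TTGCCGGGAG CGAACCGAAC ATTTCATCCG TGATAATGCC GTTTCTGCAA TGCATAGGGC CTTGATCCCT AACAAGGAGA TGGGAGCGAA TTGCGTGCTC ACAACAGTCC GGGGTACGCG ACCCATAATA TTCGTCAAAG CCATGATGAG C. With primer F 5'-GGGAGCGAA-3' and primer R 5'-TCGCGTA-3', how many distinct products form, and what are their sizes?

Two products: 116 bp, 40 bp

The forward primer GGGAGCGAA matches the top strand at positions 6–14, 82–90.
The reverse primer's reverse complement is TACGCGA, matching at positions 115–121.
Each forward site pairs with the reverse site to give a product ending at position 121: sizes 116, 40 bp.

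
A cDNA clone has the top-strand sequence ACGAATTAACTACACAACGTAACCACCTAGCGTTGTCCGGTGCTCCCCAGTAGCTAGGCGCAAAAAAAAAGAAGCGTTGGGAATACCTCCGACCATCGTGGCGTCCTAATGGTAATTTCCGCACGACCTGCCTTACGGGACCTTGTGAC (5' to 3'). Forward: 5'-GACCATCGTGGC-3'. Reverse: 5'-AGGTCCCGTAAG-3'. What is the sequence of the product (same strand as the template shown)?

The forward primer matches the template at positions 91–102.
Reverse complement of the reverse primer: CTTACGGGACCT. This occurs on the top strand at positions 132–143.
The product is the template from position 91 through 143 (53 bp).

5'-GACCATCGTGGCGTCCTAATGGTAATTTCCGCACGACCTGCCTTACGGGACCT-3'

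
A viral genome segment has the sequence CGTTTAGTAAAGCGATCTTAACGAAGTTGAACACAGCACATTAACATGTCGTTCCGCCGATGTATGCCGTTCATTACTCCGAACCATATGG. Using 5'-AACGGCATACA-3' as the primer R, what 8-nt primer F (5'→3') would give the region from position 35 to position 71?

The reverse primer's reverse complement TGTATGCCGTT matches the template at positions 61–71; the product starts at position 35.
The forward primer is identical to the top strand over positions 35–42: AGCACATT.

5'-AGCACATT-3'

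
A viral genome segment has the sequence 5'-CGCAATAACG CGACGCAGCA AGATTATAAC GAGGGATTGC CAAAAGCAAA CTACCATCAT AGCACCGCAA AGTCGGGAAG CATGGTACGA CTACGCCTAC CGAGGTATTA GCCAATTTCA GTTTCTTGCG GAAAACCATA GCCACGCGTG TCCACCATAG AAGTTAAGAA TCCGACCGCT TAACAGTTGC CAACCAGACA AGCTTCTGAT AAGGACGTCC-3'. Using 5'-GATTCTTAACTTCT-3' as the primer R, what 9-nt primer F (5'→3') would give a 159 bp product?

5'-CGCAGCAAG-3'

The reverse primer's reverse complement AGAAGTTAAGAATC matches the template at positions 159–172, so the product ends at position 172.
A 159 bp product then starts at position 172 − 159 + 1 = 14.
The forward primer is identical to the top strand there: CGCAGCAAG.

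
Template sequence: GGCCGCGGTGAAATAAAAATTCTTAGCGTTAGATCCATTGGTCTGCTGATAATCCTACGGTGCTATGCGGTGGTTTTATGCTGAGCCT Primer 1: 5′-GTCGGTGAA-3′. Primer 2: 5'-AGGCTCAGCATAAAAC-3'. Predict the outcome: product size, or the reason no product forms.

No product — primer 1 has no binding site in the template.

Primer 1 (GTCGGTGAA) does not match the top strand, and its reverse complement TTCACCGAC does not match either.
With no annealing site for primer 1, no amplification occurs.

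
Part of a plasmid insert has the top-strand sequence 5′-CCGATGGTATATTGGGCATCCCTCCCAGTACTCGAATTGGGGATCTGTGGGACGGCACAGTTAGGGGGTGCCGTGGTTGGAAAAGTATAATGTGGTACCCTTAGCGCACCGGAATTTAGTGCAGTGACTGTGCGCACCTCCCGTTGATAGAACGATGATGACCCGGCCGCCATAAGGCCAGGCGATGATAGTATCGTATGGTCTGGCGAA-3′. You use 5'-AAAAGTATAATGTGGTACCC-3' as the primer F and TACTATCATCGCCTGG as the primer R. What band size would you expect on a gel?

113 bp

Forward primer AAAAGTATAATGTGGTACCC is found on the top strand at positions 81–100.
Reverse complement of the reverse primer: CCAGGCGATGATAGTA. This occurs on the top strand at positions 178–193.
The product runs from position 81 to position 193, so its length is 193 − 81 + 1 = 113 bp.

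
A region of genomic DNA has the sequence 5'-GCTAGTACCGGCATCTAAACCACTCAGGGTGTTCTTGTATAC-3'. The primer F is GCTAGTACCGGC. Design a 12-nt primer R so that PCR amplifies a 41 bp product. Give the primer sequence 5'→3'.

5'-TATACAAGAACA-3'

The forward primer binds at positions 1–12, so a 41 bp product ends at position 1 + 41 − 1 = 41.
The reverse primer anneals to the top strand over positions 30–41, i.e. to TGTTCTTGTATA.
Its sequence written 5'→3' is the reverse complement: TATACAAGAACA.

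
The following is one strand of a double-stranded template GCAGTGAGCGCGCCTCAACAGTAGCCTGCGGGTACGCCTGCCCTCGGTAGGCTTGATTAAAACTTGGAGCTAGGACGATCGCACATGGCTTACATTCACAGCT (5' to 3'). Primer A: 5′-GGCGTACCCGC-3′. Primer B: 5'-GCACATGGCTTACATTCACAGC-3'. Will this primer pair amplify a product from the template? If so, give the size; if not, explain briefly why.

No product — the primers' 3' ends point away from each other.

Primer A (GGCGTACCCGC) has reverse complement GCGGGTACGCC, which matches the top strand at positions 28–38; primer A anneals to the top strand there with its 3' end pointing upstream toward position 28.
Primer B (GCACATGGCTTACATTCACAGC) matches the top strand directly at positions 81–102; it anneals to the bottom strand with its 3' end pointing downstream toward position 102.
The 3' ends diverge (primer A extends toward position 1, primer B toward position 103), so the primers never converge on a shared product.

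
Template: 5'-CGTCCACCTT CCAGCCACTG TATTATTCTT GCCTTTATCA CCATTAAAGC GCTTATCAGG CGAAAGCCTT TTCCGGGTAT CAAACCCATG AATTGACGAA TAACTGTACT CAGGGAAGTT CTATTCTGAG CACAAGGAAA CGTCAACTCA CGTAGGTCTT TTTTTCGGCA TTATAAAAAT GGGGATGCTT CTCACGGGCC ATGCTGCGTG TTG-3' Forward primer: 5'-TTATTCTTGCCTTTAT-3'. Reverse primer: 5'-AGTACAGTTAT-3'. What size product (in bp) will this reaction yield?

88 bp

Forward primer TTATTCTTGCCTTTAT is found on the top strand at positions 23–38.
Taking the reverse complement of AGTACAGTTAT gives ATAACTGTACT, found at positions 100–110 on the template; the primer anneals here to the top strand with its 3' end pointing upstream.
Amplicon spans positions 23–110: 88 bp.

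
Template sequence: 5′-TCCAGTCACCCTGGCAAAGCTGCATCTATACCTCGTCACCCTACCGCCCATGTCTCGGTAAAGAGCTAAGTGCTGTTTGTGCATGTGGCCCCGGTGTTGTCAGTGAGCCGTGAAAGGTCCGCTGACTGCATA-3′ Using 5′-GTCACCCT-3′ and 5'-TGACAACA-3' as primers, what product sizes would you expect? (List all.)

98 bp, 68 bp

The forward primer GTCACCCT matches the top strand at positions 5–12, 35–42.
The reverse primer's reverse complement is TGTTGTCA, matching at positions 95–102.
Each forward site pairs with the reverse site to give a product ending at position 102: sizes 98, 68 bp.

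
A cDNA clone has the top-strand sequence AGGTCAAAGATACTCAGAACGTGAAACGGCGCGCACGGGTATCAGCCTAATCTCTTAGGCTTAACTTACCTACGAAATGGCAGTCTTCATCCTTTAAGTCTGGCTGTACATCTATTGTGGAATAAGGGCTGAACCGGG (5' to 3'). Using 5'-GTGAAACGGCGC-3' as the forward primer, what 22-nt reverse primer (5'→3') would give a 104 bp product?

5'-TATTCCACAATAGATGTACAGC-3'

The forward primer binds at positions 21–32, so a 104 bp product ends at position 21 + 104 − 1 = 124.
The reverse primer anneals to the top strand over positions 103–124, i.e. to GCTGTACATCTATTGTGGAATA.
Its sequence written 5'→3' is the reverse complement: TATTCCACAATAGATGTACAGC.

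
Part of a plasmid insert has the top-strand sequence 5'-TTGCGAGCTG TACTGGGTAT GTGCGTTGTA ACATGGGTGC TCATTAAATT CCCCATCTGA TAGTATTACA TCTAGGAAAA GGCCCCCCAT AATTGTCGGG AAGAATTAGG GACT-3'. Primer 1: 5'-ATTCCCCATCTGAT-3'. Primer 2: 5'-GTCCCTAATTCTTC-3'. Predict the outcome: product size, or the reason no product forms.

Yes — a 66 bp product.

Primer 1 (ATTCCCCATCTGAT) matches the top strand at positions 48–61; it acts as a forward primer.
Primer 2's reverse complement is GAAGAATTAGGGAC, matching the top strand at positions 100–113; it acts as a reverse primer.
The 3' ends face each other across positions 48–113, giving a 66 bp product.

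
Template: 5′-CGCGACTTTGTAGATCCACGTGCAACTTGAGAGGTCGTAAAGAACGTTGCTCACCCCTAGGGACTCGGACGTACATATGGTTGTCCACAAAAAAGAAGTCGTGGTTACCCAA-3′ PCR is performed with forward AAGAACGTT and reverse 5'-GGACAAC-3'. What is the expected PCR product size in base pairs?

Scanning the template, AAGAACGTT occurs at positions 40–48; this primer anneals to the bottom strand there with its 3' end pointing downstream.
The reverse primer's reverse complement is GTTGTCC, which matches the template at positions 80–86.
The product runs from position 40 to position 86, so its length is 86 − 40 + 1 = 47 bp.

47 bp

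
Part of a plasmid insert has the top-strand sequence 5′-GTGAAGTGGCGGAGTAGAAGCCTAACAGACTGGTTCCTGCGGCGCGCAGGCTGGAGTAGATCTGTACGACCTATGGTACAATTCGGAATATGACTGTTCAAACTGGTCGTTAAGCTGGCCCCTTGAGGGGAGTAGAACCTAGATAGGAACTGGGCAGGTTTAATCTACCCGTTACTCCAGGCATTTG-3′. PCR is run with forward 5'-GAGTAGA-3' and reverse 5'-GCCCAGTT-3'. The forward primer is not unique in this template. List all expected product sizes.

144 bp, 102 bp, 26 bp

The forward primer GAGTAGA matches the top strand at positions 12–18, 54–60, 130–136.
The reverse primer's reverse complement is AACTGGGC, matching at positions 148–155.
Each forward site pairs with the reverse site to give a product ending at position 155: sizes 144, 102, 26 bp.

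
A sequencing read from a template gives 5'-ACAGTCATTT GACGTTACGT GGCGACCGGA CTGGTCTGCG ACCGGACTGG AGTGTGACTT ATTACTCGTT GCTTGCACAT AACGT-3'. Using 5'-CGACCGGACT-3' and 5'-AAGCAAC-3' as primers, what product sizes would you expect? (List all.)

52 bp, 36 bp

The forward primer CGACCGGACT matches the top strand at positions 23–32, 39–48.
The reverse primer's reverse complement is GTTGCTT, matching at positions 68–74.
Each forward site pairs with the reverse site to give a product ending at position 74: sizes 52, 36 bp.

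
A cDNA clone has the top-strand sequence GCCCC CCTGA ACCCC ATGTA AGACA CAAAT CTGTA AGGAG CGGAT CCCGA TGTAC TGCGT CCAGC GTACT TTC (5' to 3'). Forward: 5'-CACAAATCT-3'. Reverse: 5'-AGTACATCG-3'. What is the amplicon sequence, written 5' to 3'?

Scanning the template, CACAAATCT occurs at positions 24–32; this primer anneals to the bottom strand there with its 3' end pointing downstream.
Taking the reverse complement of AGTACATCG gives CGATGTACT, found at positions 48–56 on the template; the primer anneals here to the top strand with its 3' end pointing upstream.
The product is the template from position 24 through 56 (33 bp).

5'-CACAAATCTGTAAGGAGCGGATCCCGATGTACT-3'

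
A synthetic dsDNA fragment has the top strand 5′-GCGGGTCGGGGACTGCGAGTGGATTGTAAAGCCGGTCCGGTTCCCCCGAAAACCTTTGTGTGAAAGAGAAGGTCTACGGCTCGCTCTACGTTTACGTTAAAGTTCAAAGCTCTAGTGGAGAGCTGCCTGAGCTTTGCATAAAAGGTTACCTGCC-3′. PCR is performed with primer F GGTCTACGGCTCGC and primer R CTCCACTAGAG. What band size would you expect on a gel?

50 bp

The forward primer matches the template at positions 71–84.
Reverse complement of the reverse primer: CTCTAGTGGAG. This occurs on the top strand at positions 110–120.
The product runs from position 71 to position 120, so its length is 120 − 71 + 1 = 50 bp.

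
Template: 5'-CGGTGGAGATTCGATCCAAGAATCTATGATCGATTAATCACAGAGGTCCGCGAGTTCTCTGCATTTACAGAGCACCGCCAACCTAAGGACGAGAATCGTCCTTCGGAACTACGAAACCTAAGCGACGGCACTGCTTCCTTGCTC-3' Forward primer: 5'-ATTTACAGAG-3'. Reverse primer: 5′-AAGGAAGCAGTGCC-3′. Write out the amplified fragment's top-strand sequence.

Scanning the template, ATTTACAGAG occurs at positions 63–72; this primer anneals to the bottom strand there with its 3' end pointing downstream.
Taking the reverse complement of AAGGAAGCAGTGCC gives GGCACTGCTTCCTT, found at positions 127–140 on the template; the primer anneals here to the top strand with its 3' end pointing upstream.
The product is the template from position 63 through 140 (78 bp).

5'-ATTTACAGAGCACCGCCAACCTAAGGACGAGAATCGTCCTTCGGAACTACGAAACCTAAGCGACGGCACTGCTTCCTT-3'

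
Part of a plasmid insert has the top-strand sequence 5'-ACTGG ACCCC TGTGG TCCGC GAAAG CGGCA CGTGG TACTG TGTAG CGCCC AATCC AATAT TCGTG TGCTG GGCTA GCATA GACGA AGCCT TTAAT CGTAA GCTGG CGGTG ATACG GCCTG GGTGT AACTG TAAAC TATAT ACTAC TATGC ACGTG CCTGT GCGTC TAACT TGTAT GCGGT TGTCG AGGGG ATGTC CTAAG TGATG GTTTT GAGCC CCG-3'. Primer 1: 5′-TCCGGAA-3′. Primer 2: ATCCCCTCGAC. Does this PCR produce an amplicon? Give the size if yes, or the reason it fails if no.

Primer 1 (TCCGGAA) does not match the top strand, and its reverse complement TTCCGGA does not match either.
With no annealing site for primer 1, no amplification occurs.

No product — primer 1 has no binding site in the template.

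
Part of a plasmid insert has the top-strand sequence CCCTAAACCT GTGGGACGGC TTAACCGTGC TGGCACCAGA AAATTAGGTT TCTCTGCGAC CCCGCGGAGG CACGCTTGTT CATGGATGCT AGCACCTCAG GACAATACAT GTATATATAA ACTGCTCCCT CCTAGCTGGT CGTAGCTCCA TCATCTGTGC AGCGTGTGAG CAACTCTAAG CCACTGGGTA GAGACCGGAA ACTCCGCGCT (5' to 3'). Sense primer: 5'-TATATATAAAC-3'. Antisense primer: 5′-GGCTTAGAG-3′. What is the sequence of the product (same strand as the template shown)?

5'-TATATATAAACTGCTCCCTCCTAGCTGGTCGTAGCTCCATCATCTGTGCAGCGTGTGAGCAACTCTAAGCC-3'

The forward primer matches the template at positions 112–122.
Taking the reverse complement of GGCTTAGAG gives CTCTAAGCC, found at positions 174–182 on the template; the primer anneals here to the top strand with its 3' end pointing upstream.
The product is the template from position 112 through 182 (71 bp).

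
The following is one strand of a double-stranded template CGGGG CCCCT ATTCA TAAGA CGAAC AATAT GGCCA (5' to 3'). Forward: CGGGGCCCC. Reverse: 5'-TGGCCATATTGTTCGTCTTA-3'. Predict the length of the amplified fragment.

Forward primer CGGGGCCCC is found on the top strand at positions 1–9.
Reverse complement of the reverse primer: TAAGACGAACAATATGGCCA. This occurs on the top strand at positions 16–35.
Product length = (reverse-primer end) − (forward-primer start) + 1 = 35 − 1 + 1 = 35 bp.

35 bp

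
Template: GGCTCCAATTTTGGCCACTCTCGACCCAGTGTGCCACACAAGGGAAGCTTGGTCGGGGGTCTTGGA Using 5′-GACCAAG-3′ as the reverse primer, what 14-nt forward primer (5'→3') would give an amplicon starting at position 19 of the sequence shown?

5'-TCTCGACCCAGTGT-3'

The reverse primer's reverse complement CTTGGTC matches the template at positions 48–54; the product starts at position 19.
The forward primer is identical to the top strand over positions 19–32: TCTCGACCCAGTGT.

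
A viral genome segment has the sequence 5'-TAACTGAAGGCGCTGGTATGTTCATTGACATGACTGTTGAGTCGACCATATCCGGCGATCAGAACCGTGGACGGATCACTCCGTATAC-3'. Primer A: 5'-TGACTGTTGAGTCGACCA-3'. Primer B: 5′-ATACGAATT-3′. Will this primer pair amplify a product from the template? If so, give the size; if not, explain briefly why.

No product — primer B has no binding site in the template.

Primer B (ATACGAATT) does not match the top strand, and its reverse complement AATTCGTAT does not match either.
With no annealing site for primer B, no amplification occurs.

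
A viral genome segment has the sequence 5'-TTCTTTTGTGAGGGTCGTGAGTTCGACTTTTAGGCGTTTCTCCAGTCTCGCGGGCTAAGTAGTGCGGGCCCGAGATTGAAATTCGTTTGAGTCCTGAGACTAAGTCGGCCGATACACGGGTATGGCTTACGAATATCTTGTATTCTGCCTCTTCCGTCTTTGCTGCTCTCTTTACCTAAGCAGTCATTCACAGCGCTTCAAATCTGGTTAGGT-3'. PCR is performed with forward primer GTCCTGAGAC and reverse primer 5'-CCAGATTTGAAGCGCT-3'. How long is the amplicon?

117 bp

Scanning the template, GTCCTGAGAC occurs at positions 91–100; this primer anneals to the bottom strand there with its 3' end pointing downstream.
The reverse primer's reverse complement is AGCGCTTCAAATCTGG, which matches the template at positions 192–207.
Product length = (reverse-primer end) − (forward-primer start) + 1 = 207 − 91 + 1 = 117 bp.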